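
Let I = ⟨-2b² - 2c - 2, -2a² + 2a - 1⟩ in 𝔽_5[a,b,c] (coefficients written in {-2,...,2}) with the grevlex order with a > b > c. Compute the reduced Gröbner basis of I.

f_1 = -2b² - 2c - 2, LT = b².
f_2 = -2a² + 2a - 1, LT = a².

S(f_1,f_2): leading monomials are coprime, so the S-polynomial reduces to 0 (Buchberger's first criterion).
Every S-polynomial of the final basis reduces to 0, so we have a Gröbner basis.

G = {a² - a - 2, b² + c + 1}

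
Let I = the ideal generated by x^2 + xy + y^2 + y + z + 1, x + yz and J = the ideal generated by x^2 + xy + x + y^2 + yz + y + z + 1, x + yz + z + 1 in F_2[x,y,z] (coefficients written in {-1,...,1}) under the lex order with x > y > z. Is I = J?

No, the ideals differ.

Equality of ideals is decidable: compute both reduced Gröbner bases (unique for the ordering) and check whether they agree.
Buchberger on the first generating set:
f_1 = x^2 + xy + y^2 + y + z + 1, LT = x^2.
f_2 = x + yz, LT = x.

S(f_1,f_2): lcm = x^2. S = xyz + xy + y^2 + y + z + 1.
  leading term xyz: subtract (yz)·f_2 from xyz + xy + y^2 + y + z + 1 → xy + y^2z^2 + y^2 + y + z + 1
  leading term xy: subtract (y)·f_2 from xy + y^2z^2 + y^2 + y + z + 1 → y^2z^2 + y^2z + y^2 + y + z + 1
  leading term y^2z^2: no divisor's leading term divides it; move y^2z^2 to the remainder.
  leading term y^2z: no divisor's leading term divides it; move y^2z to the remainder.
  leading term y^2: no divisor's leading term divides it; move y^2 to the remainder.
  leading term y: no divisor's leading term divides it; move y to the remainder.
  leading term z: no divisor's leading term divides it; move z to the remainder.
  leading term 1: no divisor's leading term divides it; move 1 to the remainder.
  remainder y^2z^2 + y^2z + y^2 + y + z + 1 ≠ 0; add g_3 = y^2z^2 + y^2z + y^2 + y + z + 1 to the basis.

The other S-polynomials (S(f_1,g_3), S(f_2,g_3)) all reduce to 0 modulo the current basis, so we have a Gröbner basis.
Inter-reduce: drop elements whose leading term is divisible by another's, tail-reduce, and make monic.
Reduced Gröbner basis: {x + yz, y^2z^2 + y^2z + y^2 + y + z + 1}.

Buchberger on the second generating set:
h_1 = x^2 + xy + x + y^2 + yz + y + z + 1, LT = x^2.
h_2 = x + yz + z + 1, LT = x.

S(h_1,h_2): lcm = x^2. S = xyz + xy + xz + y^2 + yz + y + z + 1.
  leading term xyz: subtract (yz)·h_2 from xyz + xy + xz + y^2 + yz + y + z + 1 → xy + xz + y^2z^2 + y^2 + yz^2 + y + z + 1
  leading term xy: subtract (y)·h_2 from xy + xz + y^2z^2 + y^2 + yz^2 + y + z + 1 → xz + y^2z^2 + y^2z + y^2 + yz^2 + yz + z + 1
  leading term xz: subtract (z)·h_2 from xz + y^2z^2 + y^2z + y^2 + yz^2 + yz + z + 1 → y^2z^2 + y^2z + y^2 + yz + z^2 + 1
  leading term y^2z^2: no divisor's leading term divides it; move y^2z^2 to the remainder.
  leading term y^2z: no divisor's leading term divides it; move y^2z to the remainder.
  leading term y^2: no divisor's leading term divides it; move y^2 to the remainder.
  leading term yz: no divisor's leading term divides it; move yz to the remainder.
  leading term z^2: no divisor's leading term divides it; move z^2 to the remainder.
  leading term 1: no divisor's leading term divides it; move 1 to the remainder.
  remainder y^2z^2 + y^2z + y^2 + yz + z^2 + 1 ≠ 0; add k_3 = y^2z^2 + y^2z + y^2 + yz + z^2 + 1 to the basis.

The other S-polynomials (S(h_1,k_3), S(h_2,k_3)) all reduce to 0 modulo the current basis, so we have a Gröbner basis.
Inter-reduce: drop elements whose leading term is divisible by another's, tail-reduce, and make monic.
Reduced Gröbner basis: {x + yz + z + 1, y^2z^2 + y^2z + y^2 + yz + z^2 + 1}.

The bases are distinct; the ideals are different.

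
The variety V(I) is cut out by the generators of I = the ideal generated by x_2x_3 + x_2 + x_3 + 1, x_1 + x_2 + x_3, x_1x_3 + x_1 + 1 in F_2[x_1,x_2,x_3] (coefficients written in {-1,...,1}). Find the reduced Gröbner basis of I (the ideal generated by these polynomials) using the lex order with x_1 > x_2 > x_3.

G = {x_1 + x_3 + 1, x_2 + 1, x_3^2}

f_1 = x_2x_3 + x_2 + x_3 + 1, LT = x_2x_3.
f_2 = x_1 + x_2 + x_3, LT = x_1.
f_3 = x_1x_3 + x_1 + 1, LT = x_1x_3.

S(f_1,f_3): lcm = x_1x_2x_3. S = x_1x_3 + x_1 + x_2.
  leading term x_1x_3: subtract (x_3)·f_2 from x_1x_3 + x_1 + x_2 → x_1 + x_2x_3 + x_2 + x_3^2
  leading term x_1: subtract (1)·f_2 from x_1 + x_2x_3 + x_2 + x_3^2 → x_2x_3 + x_3^2 + x_3
  leading term x_2x_3: subtract (1)·f_1 from x_2x_3 + x_3^2 + x_3 → x_2 + x_3^2 + 1
  leading term x_2: no divisor's leading term divides it; move x_2 to the remainder.
  leading term x_3^2: no divisor's leading term divides it; move x_3^2 to the remainder.
  leading term 1: no divisor's leading term divides it; move 1 to the remainder.
  remainder x_2 + x_3^2 + 1 ≠ 0; add g_4 = x_2 + x_3^2 + 1 to the basis.

S(f_2,f_3): lcm = x_1x_3. S = x_1 + x_2x_3 + x_3^2 + 1.
  leading term x_1: subtract (1)·f_2 from x_1 + x_2x_3 + x_3^2 + 1 → x_2x_3 + x_2 + x_3^2 + x_3 + 1
  leading term x_2x_3: subtract (1)·f_1 from x_2x_3 + x_2 + x_3^2 + x_3 + 1 → x_3^2
  leading term x_3^2: no divisor's leading term divides it; move x_3^2 to the remainder.
  remainder x_3^2 ≠ 0; add g_5 = x_3^2 to the basis.

The other S-polynomials (S(f_1,f_2), S(f_1,g_4), S(f_2,g_4), S(f_3,g_4), S(f_1,g_5), S(f_2,g_5), S(f_3,g_5), S(g_4,g_5)) all reduce to 0 modulo the current basis, so we have a Gröbner basis.
Inter-reduce: drop elements whose leading term is divisible by another's, tail-reduce, and make monic.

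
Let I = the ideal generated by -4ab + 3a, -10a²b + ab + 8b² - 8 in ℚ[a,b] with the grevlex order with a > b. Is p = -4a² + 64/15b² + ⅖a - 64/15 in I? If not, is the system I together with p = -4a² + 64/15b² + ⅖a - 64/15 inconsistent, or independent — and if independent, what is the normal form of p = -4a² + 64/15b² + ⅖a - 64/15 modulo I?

-4a² + 64/15b² + ⅖a - 64/15 lies in I (it reduces to 0).

First compute the reduced Gröbner basis of I by Buchberger's algorithm.
f_1 = -4ab + 3a, LT = ab.
f_2 = -10a²b + ab + 8b² - 8, LT = a²b.

S(f_1,f_2): lcm = a²b. S = -¾a² + 1/10ab + ⅘b² - ⅘.
  leading term a²: no divisor's leading term divides it; move -¾a² to the remainder.
  leading term ab: subtract (-1/40)·f_1 from 1/10ab + ⅘b² - ⅘ → ⅘b² + 3/40a - ⅘
  leading term b²: no divisor's leading term divides it; move ⅘b² to the remainder.
  leading term a: no divisor's leading term divides it; move 3/40a to the remainder.
  leading term 1: no divisor's leading term divides it; move -⅘ to the remainder.
  remainder -¾a² + ⅘b² + 3/40a - ⅘ ≠ 0; add h_3 = -¾a² + ⅘b² + 3/40a - ⅘ to the basis.

S(f_1,h_3): lcm = a²b. S = 16/15b³ - ¾a² + 1/10ab - 16/15b.
  leading term b³: no divisor's leading term divides it; move 16/15b³ to the remainder.
  leading term a²: subtract (1)·h_3 from -¾a² + 1/10ab - 16/15b → 1/10ab - ⅘b² - 3/40a - 16/15b + ⅘
  leading term ab: subtract (-1/40)·f_1 from 1/10ab - ⅘b² - 3/40a - 16/15b + ⅘ → -⅘b² - 16/15b + ⅘
  leading term b²: no divisor's leading term divides it; move -⅘b² to the remainder.
  leading term b: no divisor's leading term divides it; move -16/15b to the remainder.
  leading term 1: no divisor's leading term divides it; move ⅘ to the remainder.
  remainder 16/15b³ - ⅘b² - 16/15b + ⅘ ≠ 0; add h_4 = 16/15b³ - ⅘b² - 16/15b + ⅘ to the basis.

The other S-polynomials (S(f_2,h_3), S(f_1,h_4), S(f_2,h_4), S(h_3,h_4)) all reduce to 0 modulo the current basis, so we have a Gröbner basis.
Inter-reduce: drop elements whose leading term is divisible by another's, tail-reduce, and make monic.
Reduced Gröbner basis: {b³ - ¾b² - b + ¾, a² - 16/15b² - 1/10a + 16/15, ab - ¾a}.
Label its elements g_1 = b³ - ¾b² - b + ¾, g_2 = a² - 16/15b² - 1/10a + 16/15, g_3 = ab - ¾a.

Reduce p = -4a² + 64/15b² + ⅖a - 64/15 modulo G:
  leading term a²: subtract (-4)·g_2 from -4a² + 64/15b² + ⅖a - 64/15 → 0
  normal form = 0.
Since the normal form is 0, p ∈ I.

Ideal membership is decidable via reduction modulo a Gröbner basis.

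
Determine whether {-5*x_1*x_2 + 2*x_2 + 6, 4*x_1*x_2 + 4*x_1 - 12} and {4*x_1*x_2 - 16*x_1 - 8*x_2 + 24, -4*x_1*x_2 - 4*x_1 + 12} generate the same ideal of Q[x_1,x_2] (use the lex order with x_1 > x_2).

Two ideals are equal iff their reduced Gröbner bases coincide (the reduced basis is unique for a fixed ordering).
Buchberger on the first generating set:
f_1 = -5*x_1*x_2 + 2*x_2 + 6, LT = x_1*x_2.
f_2 = 4*x_1*x_2 + 4*x_1 - 12, LT = x_1*x_2.

S(f_1,f_2): lcm = x_1*x_2. S = -x_1 - 2/5*x_2 + 9/5.
  leading term x_1: no divisor's leading term divides it; move -x_1 to the remainder.
  leading term x_2: no divisor's leading term divides it; move -2/5*x_2 to the remainder.
  leading term 1: no divisor's leading term divides it; move 9/5 to the remainder.
  remainder -x_1 - 2/5*x_2 + 9/5 ≠ 0; add g_3 = -x_1 - 2/5*x_2 + 9/5 to the basis.

S(f_1,g_3): lcm = x_1*x_2. S = -2/5*x_2**2 + 7/5*x_2 - 6/5.
  leading term x_2**2: no divisor's leading term divides it; move -2/5*x_2**2 to the remainder.
  leading term x_2: no divisor's leading term divides it; move 7/5*x_2 to the remainder.
  leading term 1: no divisor's leading term divides it; move -6/5 to the remainder.
  remainder -2/5*x_2**2 + 7/5*x_2 - 6/5 ≠ 0; add g_4 = -2/5*x_2**2 + 7/5*x_2 - 6/5 to the basis.

The other S-polynomials (S(f_2,g_3), S(f_1,g_4), S(f_2,g_4), S(g_3,g_4)) all reduce to 0 modulo the current basis, so we have a Gröbner basis.
Inter-reduce: drop elements whose leading term is divisible by another's, tail-reduce, and make monic.
Reduced Gröbner basis: {x_1 + 2/5*x_2 - 9/5, x_2**2 - 7/2*x_2 + 3}.

Buchberger on the second generating set:
h_1 = 4*x_1*x_2 - 16*x_1 - 8*x_2 + 24, LT = x_1*x_2.
h_2 = -4*x_1*x_2 - 4*x_1 + 12, LT = x_1*x_2.

S(h_1,h_2): lcm = x_1*x_2. S = -5*x_1 - 2*x_2 + 9.
  leading term x_1: no divisor's leading term divides it; move -5*x_1 to the remainder.
  leading term x_2: no divisor's leading term divides it; move -2*x_2 to the remainder.
  leading term 1: no divisor's leading term divides it; move 9 to the remainder.
  remainder -5*x_1 - 2*x_2 + 9 ≠ 0; add k_3 = -5*x_1 - 2*x_2 + 9 to the basis.

S(h_1,k_3): lcm = x_1*x_2. S = -4*x_1 - 2/5*x_2**2 - 1/5*x_2 + 6.
  leading term x_1: subtract (4/5)·k_3 from -4*x_1 - 2/5*x_2**2 - 1/5*x_2 + 6 → -2/5*x_2**2 + 7/5*x_2 - 6/5
  leading term x_2**2: no divisor's leading term divides it; move -2/5*x_2**2 to the remainder.
  leading term x_2: no divisor's leading term divides it; move 7/5*x_2 to the remainder.
  leading term 1: no divisor's leading term divides it; move -6/5 to the remainder.
  remainder -2/5*x_2**2 + 7/5*x_2 - 6/5 ≠ 0; add k_4 = -2/5*x_2**2 + 7/5*x_2 - 6/5 to the basis.

The other S-polynomials (S(h_2,k_3), S(h_1,k_4), S(h_2,k_4), S(k_3,k_4)) all reduce to 0 modulo the current basis, so we have a Gröbner basis.
Inter-reduce: drop elements whose leading term is divisible by another's, tail-reduce, and make monic.
Reduced Gröbner basis: {x_1 + 2/5*x_2 - 9/5, x_2**2 - 7/2*x_2 + 3}.

These coincide, so the ideals are equal.

Yes, the ideals are equal.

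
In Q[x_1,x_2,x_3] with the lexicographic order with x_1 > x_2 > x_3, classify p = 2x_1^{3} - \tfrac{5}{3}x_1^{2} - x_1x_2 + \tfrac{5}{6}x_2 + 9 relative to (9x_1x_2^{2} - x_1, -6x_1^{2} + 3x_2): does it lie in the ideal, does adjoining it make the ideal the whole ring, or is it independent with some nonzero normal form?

Adjoining 2x_1^{3} - \tfrac{5}{3}x_1^{2} - x_1x_2 + \tfrac{5}{6}x_2 + 9 makes the ideal the whole ring: the system is inconsistent.

First compute the reduced Gröbner basis of I by Buchberger's algorithm.
f_1 = 9x_1x_2^{2} - x_1, LT = x_1x_2^{2}.
f_2 = -6x_1^{2} + 3x_2, LT = x_1^{2}.

S(f_1,f_2): lcm = x_1^{2}x_2^{2}. S = -\tfrac{1}{9}x_1^{2} + \tfrac{1}{2}x_2^{3}.
  leading term x_1^{2}: subtract (\tfrac{1}{54})·f_2 from -\tfrac{1}{9}x_1^{2} + \tfrac{1}{2}x_2^{3} → \tfrac{1}{2}x_2^{3} - \tfrac{1}{18}x_2
  leading term x_2^{3}: no divisor's leading term divides it; move \tfrac{1}{2}x_2^{3} to the remainder.
  leading term x_2: no divisor's leading term divides it; move -\tfrac{1}{18}x_2 to the remainder.
  remainder \tfrac{1}{2}x_2^{3} - \tfrac{1}{18}x_2 ≠ 0; add h_3 = \tfrac{1}{2}x_2^{3} - \tfrac{1}{18}x_2 to the basis.

The other S-polynomials (S(f_1,h_3), S(f_2,h_3)) all reduce to 0 modulo the current basis, so we have a Gröbner basis.
Inter-reduce: drop elements whose leading term is divisible by another's, tail-reduce, and make monic.
Reduced Gröbner basis: {x_1^{2} - \tfrac{1}{2}x_2, x_1x_2^{2} - \tfrac{1}{9}x_1, x_2^{3} - \tfrac{1}{9}x_2}.
Label its elements g_1 = x_1^{2} - \tfrac{1}{2}x_2, g_2 = x_1x_2^{2} - \tfrac{1}{9}x_1, g_3 = x_2^{3} - \tfrac{1}{9}x_2.

Reduce p = 2x_1^{3} - \tfrac{5}{3}x_1^{2} - x_1x_2 + \tfrac{5}{6}x_2 + 9 modulo G:
  leading term x_1^{3}: subtract (2x_1)·g_1 from 2x_1^{3} - \tfrac{5}{3}x_1^{2} - x_1x_2 + \tfrac{5}{6}x_2 + 9 → -\tfrac{5}{3}x_1^{2} + \tfrac{5}{6}x_2 + 9
  leading term x_1^{2}: subtract (-\tfrac{5}{3})·g_1 from -\tfrac{5}{3}x_1^{2} + \tfrac{5}{6}x_2 + 9 → 9
  leading term 1: no divisor's leading term divides it; move 9 to the remainder.
  normal form = 9.
The normal form is nonzero, so p ∉ I. Since p minus its normal form lies in I, I + (p) = I + (r) where r = 9; decide whether this ideal is the whole ring.
Here r = 9 is a nonzero constant, hence a unit: 1 ∈ I + (p), the Gröbner basis of I + (p) is {1}, and the enlarged system has no common solution — adjoining p is inconsistent.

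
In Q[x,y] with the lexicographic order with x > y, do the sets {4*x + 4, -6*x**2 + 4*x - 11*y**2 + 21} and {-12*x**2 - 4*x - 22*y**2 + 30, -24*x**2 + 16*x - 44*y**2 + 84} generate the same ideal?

Two ideals are equal iff their reduced Gröbner bases coincide (the reduced basis is unique for a fixed ordering).
Buchberger on the first generating set:
f_1 = 4*x + 4, LT = x.
f_2 = -6*x**2 + 4*x - 11*y**2 + 21, LT = x**2.

S(f_1,f_2): lcm = x**2. S = 5/3*x - 11/6*y**2 + 7/2.
  reduce S modulo (f_1, f_2):
  remainder -11/6*y**2 + 11/6 ≠ 0; add g_3 = -11/6*y**2 + 11/6 to the basis.

The other S-polynomials (S(f_1,g_3), S(f_2,g_3)) all reduce to 0 modulo the current basis, so we have a Gröbner basis.
Inter-reduce: drop elements whose leading term is divisible by another's, tail-reduce, and make monic.
Reduced Gröbner basis: {x + 1, y**2 - 1}.

Buchberger on the second generating set:
h_1 = -12*x**2 - 4*x - 22*y**2 + 30, LT = x**2.
h_2 = -24*x**2 + 16*x - 44*y**2 + 84, LT = x**2.

S(h_1,h_2): lcm = x**2. S = x + 1.
  reduce S modulo (h_1, h_2):
  remainder x + 1 ≠ 0; add k_3 = x + 1 to the basis.

S(h_1,k_3): lcm = x**2. S = -2/3*x + 11/6*y**2 - 5/2.
  reduce S modulo (h_1, h_2, k_3):
  remainder 11/6*y**2 - 11/6 ≠ 0; add k_4 = 11/6*y**2 - 11/6 to the basis.

The other S-polynomials (S(h_2,k_3), S(h_1,k_4), S(h_2,k_4), S(k_3,k_4)) all reduce to 0 modulo the current basis, so we have a Gröbner basis.
Inter-reduce: drop elements whose leading term is divisible by another's, tail-reduce, and make monic.
Reduced Gröbner basis: {x + 1, y**2 - 1}.

The two bases agree; hence the ideals are identical.

Yes, the ideals are equal.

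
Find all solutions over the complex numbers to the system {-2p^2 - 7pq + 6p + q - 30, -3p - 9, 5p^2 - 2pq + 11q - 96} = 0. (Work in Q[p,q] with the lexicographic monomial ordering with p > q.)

Compute a lex Gröbner basis by Buchberger's algorithm.
f_1 = -2p^2 - 7pq + 6p + q - 30, LT = p^2.
f_2 = -3p - 9, LT = p.
f_3 = 5p^2 - 2pq + 11q - 96, LT = p^2.

S(f_1,f_2): lcm = p^2. S = 7/2pq - 6p - 1/2q + 15.
  reduce S modulo (f_1, f_2, f_3):
  remainder -11q + 33 ≠ 0; add h_4 = -11q + 33 to the basis.

The other S-polynomials (S(f_1,f_3), S(f_2,f_3), S(f_1,h_4), S(f_2,h_4), S(f_3,h_4)) all reduce to 0 modulo the current basis, so we have a Gröbner basis.
Inter-reduce: drop elements whose leading term is divisible by another's, tail-reduce, and make monic.
Reduced Gröbner basis: {p + 3, q - 3}.

Elimination: the polynomial q - 3 lies in the elimination ideal for q, so q ∈ {3}. For each such q, the remaining basis elements (now univariate) give the rest of the solution.
  q = 3: the earlier basis element becomes p + 3 = 0, giving p = -3 — point (-3, 3).

{(-3, 3)}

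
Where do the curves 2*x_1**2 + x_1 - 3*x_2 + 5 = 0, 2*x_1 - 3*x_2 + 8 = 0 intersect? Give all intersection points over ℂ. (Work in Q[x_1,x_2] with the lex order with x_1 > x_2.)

Compute a lex Gröbner basis by Buchberger's algorithm.
f_1 = 2*x_1**2 + x_1 - 3*x_2 + 5, LT = x_1**2.
f_2 = 2*x_1 - 3*x_2 + 8, LT = x_1.

S(f_1,f_2): lcm = x_1**2. S = 3/2*x_1*x_2 - 7/2*x_1 - 3/2*x_2 + 5/2.
  leading term x_1*x_2: subtract (3/4*x_2)·f_2 from 3/2*x_1*x_2 - 7/2*x_1 - 3/2*x_2 + 5/2 → -7/2*x_1 + 9/4*x_2**2 - 15/2*x_2 + 5/2
  leading term x_1: subtract (-7/4)·f_2 from -7/2*x_1 + 9/4*x_2**2 - 15/2*x_2 + 5/2 → 9/4*x_2**2 - 51/4*x_2 + 33/2
  leading term x_2**2: no divisor's leading term divides it; move 9/4*x_2**2 to the remainder.
  leading term x_2: no divisor's leading term divides it; move -51/4*x_2 to the remainder.
  leading term 1: no divisor's leading term divides it; move 33/2 to the remainder.
  remainder 9/4*x_2**2 - 51/4*x_2 + 33/2 ≠ 0; add h_3 = 9/4*x_2**2 - 51/4*x_2 + 33/2 to the basis.

The other S-polynomials (S(f_1,h_3), S(f_2,h_3)) all reduce to 0 modulo the current basis, so we have a Gröbner basis.
Inter-reduce: drop elements whose leading term is divisible by another's, tail-reduce, and make monic.
Reduced Gröbner basis: {x_1 - 3/2*x_2 + 4, x_2**2 - 17/3*x_2 + 22/3}.

From the last basis element, x_2**2 - 17/3*x_2 + 22/3 = 0, so x_2 takes values in {2, 11/3}. Each choice, substituted upward through the basis, yields the corresponding point(s) of the solution set.
  x_2 = 2: the earlier basis element becomes x_1 + 1 = 0, giving x_1 = -1 — point (-1, 2).
  x_2 = 11/3: the earlier basis element becomes x_1 - 3/2 = 0, giving x_1 = 3/2 — point (3/2, 11/3).

{(-1, 2), (3/2, 11/3)}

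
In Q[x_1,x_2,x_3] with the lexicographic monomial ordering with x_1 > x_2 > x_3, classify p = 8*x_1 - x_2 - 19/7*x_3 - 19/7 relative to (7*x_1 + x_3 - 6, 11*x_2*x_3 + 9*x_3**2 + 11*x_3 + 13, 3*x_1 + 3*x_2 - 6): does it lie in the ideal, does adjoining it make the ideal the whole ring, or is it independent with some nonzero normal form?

First compute the reduced Gröbner basis of I by Buchberger's algorithm.
f_1 = 7*x_1 + x_3 - 6, LT = x_1.
f_2 = 11*x_2*x_3 + 9*x_3**2 + 11*x_3 + 13, LT = x_2*x_3.
f_3 = 3*x_1 + 3*x_2 - 6, LT = x_1.

S(f_1,f_3): lcm = x_1. S = -x_2 + 1/7*x_3 + 8/7.
  leading term x_2: no divisor's leading term divides it; move -x_2 to the remainder.
  leading term x_3: no divisor's leading term divides it; move 1/7*x_3 to the remainder.
  leading term 1: no divisor's leading term divides it; move 8/7 to the remainder.
  remainder -x_2 + 1/7*x_3 + 8/7 ≠ 0; add h_4 = -x_2 + 1/7*x_3 + 8/7 to the basis.

S(f_2,h_4): lcm = x_2*x_3. S = 74/77*x_3**2 + 15/7*x_3 + 13/11.
  leading term x_3**2: no divisor's leading term divides it; move 74/77*x_3**2 to the remainder.
  leading term x_3: no divisor's leading term divides it; move 15/7*x_3 to the remainder.
  leading term 1: no divisor's leading term divides it; move 13/11 to the remainder.
  remainder 74/77*x_3**2 + 15/7*x_3 + 13/11 ≠ 0; add h_5 = 74/77*x_3**2 + 15/7*x_3 + 13/11 to the basis.

The other S-polynomials (S(f_1,f_2), S(f_2,f_3), S(f_1,h_4), S(f_3,h_4), S(f_1,h_5), S(f_2,h_5), S(f_3,h_5), S(h_4,h_5)) all reduce to 0 modulo the current basis, so we have a Gröbner basis.
Inter-reduce: drop elements whose leading term is divisible by another's, tail-reduce, and make monic.
Reduced Gröbner basis: {x_1 + 1/7*x_3 - 6/7, x_2 - 1/7*x_3 - 8/7, x_3**2 + 165/74*x_3 + 91/74}.
Label its elements g_1 = x_1 + 1/7*x_3 - 6/7, g_2 = x_2 - 1/7*x_3 - 8/7, g_3 = x_3**2 + 165/74*x_3 + 91/74.

Reduce p = 8*x_1 - x_2 - 19/7*x_3 - 19/7 modulo G:
  leading term x_1: subtract (8)·g_1 from 8*x_1 - x_2 - 19/7*x_3 - 19/7 → -x_2 - 27/7*x_3 + 29/7
  leading term x_2: subtract (-1)·g_2 from -x_2 - 27/7*x_3 + 29/7 → -4*x_3 + 3
  leading term x_3: no divisor's leading term divides it; move -4*x_3 to the remainder.
  leading term 1: no divisor's leading term divides it; move 3 to the remainder.
  normal form = -4*x_3 + 3.
The normal form is nonzero, so p ∉ I. Since p minus its normal form lies in I, I + (p) = I + (r) where r = -4*x_3 + 3; decide whether this ideal is the whole ring.
Run Buchberger on G together with r (pairs among the g_i already reduce to 0 since G is a Gröbner basis):
g_1 = x_1 + 1/7*x_3 - 6/7, LT = x_1.
g_2 = x_2 - 1/7*x_3 - 8/7, LT = x_2.
g_3 = x_3**2 + 165/74*x_3 + 91/74, LT = x_3**2.
r = -4*x_3 + 3, LT = x_3.

S(g_3,r): lcm = x_3**2. S = 441/148*x_3 + 91/74.
  leading term x_3: subtract (-441/592)·r from 441/148*x_3 + 91/74 → 2051/592
  leading term 1: no divisor's leading term divides it; move 2051/592 to the remainder.
  remainder 2051/592 ≠ 0; add m_5 = 2051/592 to the basis.

The other S-polynomials (S(g_1,g_2), S(g_1,g_3), S(g_1,r), S(g_2,g_3), S(g_2,r), S(g_1,m_5), S(g_2,m_5), S(g_3,m_5), S(r,m_5)) all reduce to 0 modulo the current basis, so we have a Gröbner basis.
Inter-reduce: drop elements whose leading term is divisible by another's, tail-reduce, and make monic.
Reduced Gröbner basis: {1}.
The reduced Gröbner basis of I + (p) is {1}: the ideal is the whole ring, so the enlarged system has no common solution — adjoining p is inconsistent.

Adjoining 8*x_1 - x_2 - 19/7*x_3 - 19/7 makes the ideal the whole ring: the system is inconsistent.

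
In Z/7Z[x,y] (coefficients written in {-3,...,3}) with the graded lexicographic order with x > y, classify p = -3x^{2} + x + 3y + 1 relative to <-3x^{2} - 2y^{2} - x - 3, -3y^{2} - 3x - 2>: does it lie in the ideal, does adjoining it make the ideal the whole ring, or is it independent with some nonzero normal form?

First compute the reduced Gröbner basis of I by Buchberger's algorithm.
f_1 = -3x^{2} - 2y^{2} - x - 3, LT = x^{2}.
f_2 = -3y^{2} - 3x - 2, LT = y^{2}.

The S-polynomials (S(f_1,f_2)) all reduce to 0 modulo the current basis, so we have a Gröbner basis.
Inter-reduce: drop elements whose leading term is divisible by another's, tail-reduce, and make monic.
Reduced Gröbner basis: {x^{2} + 2x - 1, y^{2} + x + 3}.
Label its elements g_1 = x^{2} + 2x - 1, g_2 = y^{2} + x + 3.

Reduce p = -3x^{2} + x + 3y + 1 modulo G:
  leading term x^{2}: subtract (-3)·g_1 from -3x^{2} + x + 3y + 1 → 3y - 2
  leading term y: no divisor's leading term divides it; move 3y to the remainder.
  leading term 1: no divisor's leading term divides it; move -2 to the remainder.
  normal form = 3y - 2.
The normal form is nonzero, so p ∉ I. Since p minus its normal form lies in I, I + (p) = I + (r) where r = 3y - 2; decide whether this ideal is the whole ring.
Run Buchberger on G together with r (pairs among the g_i already reduce to 0 since G is a Gröbner basis):
g_1 = x^{2} + 2x - 1, LT = x^{2}.
g_2 = y^{2} + x + 3, LT = y^{2}.
r = 3y - 2, LT = y.

S(g_2,r): lcm = y^{2}. S = x + 3y + 3.
  leading term x: no divisor's leading term divides it; move x to the remainder.
  leading term y: subtract (1)·r from 3y + 3 → -2
  leading term 1: no divisor's leading term divides it; move -2 to the remainder.
  remainder x - 2 ≠ 0; add m_4 = x - 2 to the basis.

The other S-polynomials (S(g_1,g_2), S(g_1,r), S(g_1,m_4), S(g_2,m_4), S(r,m_4)) all reduce to 0 modulo the current basis, so we have a Gröbner basis.
Inter-reduce: drop elements whose leading term is divisible by another's, tail-reduce, and make monic.
Reduced Gröbner basis: {x - 2, y - 3}.
The reduced Gröbner basis of I + (p) is {x - 2, y - 3} ≠ {1}, a proper ideal, so the enlarged system stays consistent: p is independent of I, with normal form 3y - 2.

-3x^{2} + x + 3y + 1 is independent of I; its normal form modulo I is 3y - 2.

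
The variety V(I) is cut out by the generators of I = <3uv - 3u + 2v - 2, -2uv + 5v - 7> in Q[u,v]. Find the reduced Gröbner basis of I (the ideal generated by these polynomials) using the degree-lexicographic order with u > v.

G = {v^{2} - \tfrac{40}{19}v + \tfrac{21}{19}, u - \tfrac{19}{6}v + \tfrac{25}{6}}

f_1 = 3uv - 3u + 2v - 2, LT = uv.
f_2 = -2uv + 5v - 7, LT = uv.

S(f_1,f_2): lcm = uv. S = -u + \tfrac{19}{6}v - \tfrac{25}{6}.
  leading term u: no divisor's leading term divides it; move -u to the remainder.
  leading term v: no divisor's leading term divides it; move \tfrac{19}{6}v to the remainder.
  leading term 1: no divisor's leading term divides it; move -\tfrac{25}{6} to the remainder.
  remainder -u + \tfrac{19}{6}v - \tfrac{25}{6} ≠ 0; add g_3 = -u + \tfrac{19}{6}v - \tfrac{25}{6} to the basis.

S(f_1,g_3): lcm = uv. S = \tfrac{19}{6}v^{2} - u - \tfrac{7}{2}v - \tfrac{2}{3}.
  leading term v^{2}: no divisor's leading term divides it; move \tfrac{19}{6}v^{2} to the remainder.
  leading term u: subtract (1)·g_3 from -u - \tfrac{7}{2}v - \tfrac{2}{3} → -\tfrac{20}{3}v + \tfrac{7}{2}
  leading term v: no divisor's leading term divides it; move -\tfrac{20}{3}v to the remainder.
  leading term 1: no divisor's leading term divides it; move \tfrac{7}{2} to the remainder.
  remainder \tfrac{19}{6}v^{2} - \tfrac{20}{3}v + \tfrac{7}{2} ≠ 0; add g_4 = \tfrac{19}{6}v^{2} - \tfrac{20}{3}v + \tfrac{7}{2} to the basis.

The other S-polynomials (S(f_2,g_3), S(f_1,g_4), S(f_2,g_4), S(g_3,g_4)) all reduce to 0 modulo the current basis, so we have a Gröbner basis.
Inter-reduce: drop elements whose leading term is divisible by another's, tail-reduce, and make monic.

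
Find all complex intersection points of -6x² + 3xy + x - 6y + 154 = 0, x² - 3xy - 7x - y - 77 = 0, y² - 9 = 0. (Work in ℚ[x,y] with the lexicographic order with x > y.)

{(-4, 3)}

Compute a lex Gröbner basis by Buchberger's algorithm.
f_1 = -6x² + 3xy + x - 6y + 154, LT = x².
f_2 = x² - 3xy - 7x - y - 77, LT = x².
f_3 = y² - 9, LT = y².

S(f_1,f_2): lcm = x². S = 5/2xy + 41/6x + 2y + 154/3.
  leading term xy: no divisor's leading term divides it; move 5/2xy to the remainder.
  leading term x: no divisor's leading term divides it; move 41/6x to the remainder.
  leading term y: no divisor's leading term divides it; move 2y to the remainder.
  leading term 1: no divisor's leading term divides it; move 154/3 to the remainder.
  remainder 5/2xy + 41/6x + 2y + 154/3 ≠ 0; add h_4 = 5/2xy + 41/6x + 2y + 154/3 to the basis.

S(f_1,f_3): leading monomials are coprime, so the S-polynomial reduces to 0 (Buchberger's first criterion).
S(f_2,f_3): leading monomials are coprime, so the S-polynomial reduces to 0 (Buchberger's first criterion).
S(f_1,h_4): lcm = x²y. S = -41/15x² - ½xy² - 29/30xy - 308/15x + y² - 77/3y.
  leading term x²: subtract (41/90)·f_1 from -41/15x² - ½xy² - 29/30xy - 308/15x + y² - 77/3y → -½xy² - 7/3xy - 1889/90x + y² - 344/15y - 3157/45
  leading term xy²: subtract (-½x)·f_3 from -½xy² - 7/3xy - 1889/90x + y² - 344/15y - 3157/45 → -7/3xy - 1147/45x + y² - 344/15y - 3157/45
  leading term xy: subtract (-14/15)·h_4 from -7/3xy - 1147/45x + y² - 344/15y - 3157/45 → -172/9x + y² - 316/15y - 1001/45
  leading term x: no divisor's leading term divides it; move -172/9x to the remainder.
  leading term y²: subtract (1)·f_3 from y² - 316/15y - 1001/45 → -316/15y - 596/45
  leading term y: no divisor's leading term divides it; move -316/15y to the remainder.
  leading term 1: no divisor's leading term divides it; move -596/45 to the remainder.
  remainder -172/9x - 316/15y - 596/45 ≠ 0; add h_5 = -172/9x - 316/15y - 596/45 to the basis.

S(f_2,h_4): lcm = x²y. S = -41/15x² - 3xy² - 39/5xy - 308/15x - y² - 77y.
  leading term x²: subtract (41/90)·f_1 from -41/15x² - 3xy² - 39/5xy - 308/15x - y² - 77y → -3xy² - 55/6xy - 1889/90x - y² - 1114/15y - 3157/45
  leading term xy²: subtract (-3x)·f_3 from -3xy² - 55/6xy - 1889/90x - y² - 1114/15y - 3157/45 → -55/6xy - 4319/90x - y² - 1114/15y - 3157/45
  leading term xy: subtract (-11/3)·h_4 from -55/6xy - 4319/90x - y² - 1114/15y - 3157/45 → -344/15x - y² - 1004/15y + 1771/15
  leading term x: subtract (6/5)·h_5 from -344/15x - y² - 1004/15y + 1771/15 → -y² - 3124/75y + 3349/25
  leading term y²: subtract (-1)·f_3 from -y² - 3124/75y + 3349/25 → -3124/75y + 3124/25
  leading term y: no divisor's leading term divides it; move -3124/75y to the remainder.
  leading term 1: no divisor's leading term divides it; move 3124/25 to the remainder.
  remainder -3124/75y + 3124/25 ≠ 0; add h_6 = -3124/75y + 3124/25 to the basis.

S(f_3,h_4): lcm = xy². S = -41/15xy - 9x - ⅘y² - 308/15y.
  leading term xy: subtract (-82/75)·h_4 from -41/15xy - 9x - ⅘y² - 308/15y → -344/225x - ⅘y² - 1376/75y + 12628/225
  leading term x: subtract (2/25)·h_5 from -344/225x - ⅘y² - 1376/75y + 12628/225 → -⅘y² - 6248/375y + 7148/125
  leading term y²: subtract (-⅘)·f_3 from -⅘y² - 6248/375y + 7148/125 → -6248/375y + 6248/125
  leading term y: subtract (⅖)·h_6 from -6248/375y + 6248/125 → 0
  remainder 0.

S(f_1,h_5): lcm = x². S = -689/430xy - 1109/1290x + y - 77/3.
  leading term xy: subtract (-689/1075)·h_4 from -689/430xy - 1109/1290x + y - 77/3 → 88/25x + 2453/1075y + 7777/1075
  leading term x: subtract (-198/1075)·h_5 from 88/25x + 2453/1075y + 7777/1075 → -8591/5375y + 25773/5375
  leading term y: subtract (33/860)·h_6 from -8591/5375y + 25773/5375 → 0
  remainder 0.

S(f_2,h_5): lcm = x². S = -882/215xy - 1654/215x - y - 77.
  leading term xy: subtract (-1764/1075)·h_4 from -882/215xy - 1654/215x - y - 77 → 88/25x + 2453/1075y + 7777/1075
  leading term x: subtract (-198/1075)·h_5 from 88/25x + 2453/1075y + 7777/1075 → -8591/5375y + 25773/5375
  leading term y: subtract (33/860)·h_6 from -8591/5375y + 25773/5375 → 0
  remainder 0.

S(f_3,h_5): leading monomials are coprime, so the S-polynomial reduces to 0 (Buchberger's first criterion).
S(h_4,h_5): lcm = xy. S = 41/15x - 237/215y² + 23/215y + 308/15.
  leading term x: subtract (-123/860)·h_5 from 41/15x - 237/215y² + 23/215y + 308/15 → -237/215y² - 3124/1075y + 20037/1075
  leading term y²: subtract (-237/215)·f_3 from -237/215y² - 3124/1075y + 20037/1075 → -3124/1075y + 9372/1075
  leading term y: subtract (3/43)·h_6 from -3124/1075y + 9372/1075 → 0
  remainder 0.

S(f_1,h_6): leading monomials are coprime, so the S-polynomial reduces to 0 (Buchberger's first criterion).
S(f_2,h_6): leading monomials are coprime, so the S-polynomial reduces to 0 (Buchberger's first criterion).
S(f_3,h_6): lcm = y². S = 3y - 9.
  leading term y: subtract (-225/3124)·h_6 from 3y - 9 → 0
  remainder 0.

S(h_4,h_6): lcm = xy. S = 86/15x + ⅘y + 308/15.
  leading term x: subtract (-3/10)·h_5 from 86/15x + ⅘y + 308/15 → -138/25y + 414/25
  leading term y: subtract (207/1562)·h_6 from -138/25y + 414/25 → 0
  remainder 0.

S(h_5,h_6): leading monomials are coprime, so the S-polynomial reduces to 0 (Buchberger's first criterion).
Every S-polynomial of the final basis reduces to 0, so we have a Gröbner basis.
Inter-reduce: drop elements whose leading term is divisible by another's, tail-reduce, and make monic.
Reduced Gröbner basis: {x + 4, y - 3}.

From the last basis element, y - 3 = 0, so y takes values in {3}. Each choice, substituted upward through the basis, yields the corresponding point(s) of the solution set.
  y = 3: the earlier basis element becomes x + 4 = 0, giving x = -4 — point (-4, 3).
Each listed point satisfies every original equation (direct substitution).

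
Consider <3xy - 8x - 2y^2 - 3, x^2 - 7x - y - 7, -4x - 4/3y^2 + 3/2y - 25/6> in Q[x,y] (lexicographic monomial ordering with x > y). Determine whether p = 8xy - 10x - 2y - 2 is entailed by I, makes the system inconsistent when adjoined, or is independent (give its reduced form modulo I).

Adjoining 8xy - 10x - 2y - 2 makes the ideal the whole ring: the system is inconsistent.

First compute the reduced Gröbner basis of I by Buchberger's algorithm.
f_1 = 3xy - 8x - 2y^2 - 3, LT = xy.
f_2 = x^2 - 7x - y - 7, LT = x^2.
f_3 = -4x - 4/3y^2 + 3/2y - 25/6, LT = x.

S(f_1,f_2): lcm = x^2y. S = -8/3x^2 - 2/3xy^2 + 7xy - x + y^2 + 7y.
  reduce S modulo (f_1, f_2, f_3):
  remainder -4/9y^3 + 518/81y^2 + 109/72y - 4837/648 ≠ 0; add h_4 = -4/9y^3 + 518/81y^2 + 109/72y - 4837/648 to the basis.

S(f_1,f_3): lcm = xy. S = -8/3x - 1/3y^3 - 7/24y^2 - 25/24y - 1.
  reduce S modulo (f_1, f_2, f_3, h_4):
  remainder -907/216y^2 - 305/96y + 6373/864 ≠ 0; add h_5 = -907/216y^2 - 305/96y + 6373/864 to the basis.

S(f_2,f_3): lcm = x^2. S = -1/3xy^2 + 3/8xy - 193/24x - y - 7.
  reduce S modulo (f_1, f_2, f_3, h_4, h_5):
  remainder -925583/174144y + 925583/174144 ≠ 0; add h_6 = -925583/174144y + 925583/174144 to the basis.

The other S-polynomials (S(f_1,h_4), S(f_2,h_4), S(f_3,h_4), S(f_1,h_5), S(f_2,h_5), S(f_3,h_5), S(h_4,h_5), S(f_1,h_6), S(f_2,h_6), S(f_3,h_6), S(h_4,h_6), S(h_5,h_6)) all reduce to 0 modulo the current basis, so we have a Gröbner basis.
Inter-reduce: drop elements whose leading term is divisible by another's, tail-reduce, and make monic.
Reduced Gröbner basis: {x + 1, y - 1}.
Label its elements g_1 = x + 1, g_2 = y - 1.

Reduce p = 8xy - 10x - 2y - 2 modulo G:
  leading term xy: subtract (8y)·g_1 from 8xy - 10x - 2y - 2 → -10x - 10y - 2
  leading term x: subtract (-10)·g_1 from -10x - 10y - 2 → -10y + 8
  leading term y: subtract (-10)·g_2 from -10y + 8 → -2
  leading term 1: no divisor's leading term divides it; move -2 to the remainder.
  normal form = -2.
The normal form is nonzero, so p ∉ I. Since p minus its normal form lies in I, I + (p) = I + (r) where r = -2; decide whether this ideal is the whole ring.
Here r = -2 is a nonzero constant, hence a unit: 1 ∈ I + (p), the Gröbner basis of I + (p) is {1}, and the enlarged system has no common solution — adjoining p is inconsistent.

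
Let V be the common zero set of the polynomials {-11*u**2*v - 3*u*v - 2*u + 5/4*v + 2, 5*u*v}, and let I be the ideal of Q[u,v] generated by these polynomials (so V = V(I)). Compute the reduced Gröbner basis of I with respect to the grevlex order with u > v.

The reduced Gröbner basis is the canonical form of the ideal for this ordering.

f_1 = -11*u**2*v - 3*u*v - 2*u + 5/4*v + 2, LT = u**2*v.
f_2 = 5*u*v, LT = u*v.

S(f_1,f_2): lcm = u**2*v. S = 3/11*u*v + 2/11*u - 5/44*v - 2/11.
  leading term u*v: subtract (3/55)·f_2 from 3/11*u*v + 2/11*u - 5/44*v - 2/11 → 2/11*u - 5/44*v - 2/11
  leading term u: no divisor's leading term divides it; move 2/11*u to the remainder.
  leading term v: no divisor's leading term divides it; move -5/44*v to the remainder.
  leading term 1: no divisor's leading term divides it; move -2/11 to the remainder.
  remainder 2/11*u - 5/44*v - 2/11 ≠ 0; add g_3 = 2/11*u - 5/44*v - 2/11 to the basis.

S(f_2,g_3): lcm = u*v. S = 5/8*v**2 + v.
  leading term v**2: no divisor's leading term divides it; move 5/8*v**2 to the remainder.
  leading term v: no divisor's leading term divides it; move v to the remainder.
  remainder 5/8*v**2 + v ≠ 0; add g_4 = 5/8*v**2 + v to the basis.

The other S-polynomials (S(f_1,g_3), S(f_1,g_4), S(f_2,g_4), S(g_3,g_4)) all reduce to 0 modulo the current basis, so we have a Gröbner basis.
Inter-reduce: drop elements whose leading term is divisible by another's, tail-reduce, and make monic.

G = {v**2 + 8/5*v, u - 5/8*v - 1}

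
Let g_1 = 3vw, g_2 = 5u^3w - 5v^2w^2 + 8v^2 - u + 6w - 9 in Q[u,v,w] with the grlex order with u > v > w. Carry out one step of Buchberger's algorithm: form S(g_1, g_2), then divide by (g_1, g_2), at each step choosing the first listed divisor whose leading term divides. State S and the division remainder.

lcm(LM(g_1), LM(g_2)) = u^3vw.
S = (lcm/LT(g_1))·g_1 − (lcm/LT(g_2))·g_2 = v^3w^2 - 8/5v^3 + 1/5uv - 6/5vw + 9/5v.
Reduce S modulo (g_1, g_2) in that order:
  leading term v^3w^2: subtract (1/3v^2w)·g_1 from v^3w^2 - 8/5v^3 + 1/5uv - 6/5vw + 9/5v → -8/5v^3 + 1/5uv - 6/5vw + 9/5v
  leading term v^3: no divisor's leading term divides it; move -8/5v^3 to the remainder.
  leading term uv: no divisor's leading term divides it; move 1/5uv to the remainder.
  leading term vw: subtract (-2/5)·g_1 from -6/5vw + 9/5v → 9/5v
  leading term v: no divisor's leading term divides it; move 9/5v to the remainder.
The remainder -8/5v^3 + 1/5uv + 9/5v is nonzero, so it would be added as the next basis element.

S(g_1, g_2) = v^3w^2 - 8/5v^3 + 1/5uv - 6/5vw + 9/5v; remainder on division = -8/5v^3 + 1/5uv + 9/5v.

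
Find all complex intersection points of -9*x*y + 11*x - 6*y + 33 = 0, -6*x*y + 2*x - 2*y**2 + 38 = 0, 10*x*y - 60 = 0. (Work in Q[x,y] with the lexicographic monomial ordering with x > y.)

Compute a lex Gröbner basis by Buchberger's algorithm.
f_1 = -9*x*y + 11*x - 6*y + 33, LT = x*y.
f_2 = -6*x*y + 2*x - 2*y**2 + 38, LT = x*y.
f_3 = 10*x*y - 60, LT = x*y.

S(f_1,f_2): lcm = x*y. S = -8/9*x - 1/3*y**2 + 2/3*y + 8/3.
  reduce S modulo (f_1, f_2, f_3):
  remainder -8/9*x - 1/3*y**2 + 2/3*y + 8/3 ≠ 0; add h_4 = -8/9*x - 1/3*y**2 + 2/3*y + 8/3 to the basis.

S(f_1,f_3): lcm = x*y. S = -11/9*x + 2/3*y + 7/3.
  reduce S modulo (f_1, f_2, f_3, h_4):
  remainder 11/24*y**2 - 1/4*y - 4/3 ≠ 0; add h_5 = 11/24*y**2 - 1/4*y - 4/3 to the basis.

S(f_1,h_4): lcm = x*y. S = -11/9*x - 3/8*y**3 + 3/4*y**2 + 11/3*y - 11/3.
  reduce S modulo (f_1, f_2, f_3, h_4, h_5):
  remainder 267/121*y - 534/121 ≠ 0; add h_6 = 267/121*y - 534/121 to the basis.

The other S-polynomials (S(f_2,f_3), S(f_2,h_4), S(f_3,h_4), S(f_1,h_5), S(f_2,h_5), S(f_3,h_5), S(h_4,h_5), S(f_1,h_6), S(f_2,h_6), S(f_3,h_6), S(h_4,h_6), S(h_5,h_6)) all reduce to 0 modulo the current basis, so we have a Gröbner basis.
Inter-reduce: drop elements whose leading term is divisible by another's, tail-reduce, and make monic.
Reduced Gröbner basis: {x - 3, y - 2}.

Since the basis is lex-ordered, y - 2 is univariate in y. Its roots are {2}. Back-substituting each root into the other basis elements fixes the other coordinates.
  y = 2: the earlier basis element becomes x - 3 = 0, giving x = 3 — point (3, 2).

{(3, 2)}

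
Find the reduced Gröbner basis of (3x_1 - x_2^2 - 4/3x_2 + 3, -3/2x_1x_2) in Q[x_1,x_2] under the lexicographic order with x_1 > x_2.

G = {x_1 - 1/3x_2^2 - 4/9x_2 + 1, x_2^3 + 4/3x_2^2 - 3x_2}

f_1 = 3x_1 - x_2^2 - 4/3x_2 + 3, LT = x_1.
f_2 = -3/2x_1x_2, LT = x_1x_2.

S(f_1,f_2): lcm = x_1x_2. S = -1/3x_2^3 - 4/9x_2^2 + x_2.
  leading term x_2^3: no divisor's leading term divides it; move -1/3x_2^3 to the remainder.
  leading term x_2^2: no divisor's leading term divides it; move -4/9x_2^2 to the remainder.
  leading term x_2: no divisor's leading term divides it; move x_2 to the remainder.
  remainder -1/3x_2^3 - 4/9x_2^2 + x_2 ≠ 0; add g_3 = -1/3x_2^3 - 4/9x_2^2 + x_2 to the basis.

The other S-polynomials (S(f_1,g_3), S(f_2,g_3)) all reduce to 0 modulo the current basis, so we have a Gröbner basis.
Inter-reduce: drop elements whose leading term is divisible by another's, tail-reduce, and make monic.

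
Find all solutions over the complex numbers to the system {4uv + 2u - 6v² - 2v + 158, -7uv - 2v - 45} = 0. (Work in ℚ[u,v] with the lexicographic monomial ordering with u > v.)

Compute a lex Gröbner basis by Buchberger's algorithm.
f_1 = 4uv + 2u - 6v² - 2v + 158, LT = uv.
f_2 = -7uv - 2v - 45, LT = uv.

S(f_1,f_2): lcm = uv. S = ½u - 3/2v² - 11/14v + 463/14.
  leading term u: no divisor's leading term divides it; move ½u to the remainder.
  leading term v²: no divisor's leading term divides it; move -3/2v² to the remainder.
  leading term v: no divisor's leading term divides it; move -11/14v to the remainder.
  leading term 1: no divisor's leading term divides it; move 463/14 to the remainder.
  remainder ½u - 3/2v² - 11/14v + 463/14 ≠ 0; add h_3 = ½u - 3/2v² - 11/14v + 463/14 to the basis.

S(f_1,h_3): lcm = uv. S = ½u + 3v³ + 1/14v² - 933/14v + 79/2.
  leading term u: subtract (1)·h_3 from ½u + 3v³ + 1/14v² - 933/14v + 79/2 → 3v³ + 11/7v² - 461/7v + 45/7
  leading term v³: no divisor's leading term divides it; move 3v³ to the remainder.
  leading term v²: no divisor's leading term divides it; move 11/7v² to the remainder.
  leading term v: no divisor's leading term divides it; move -461/7v to the remainder.
  leading term 1: no divisor's leading term divides it; move 45/7 to the remainder.
  remainder 3v³ + 11/7v² - 461/7v + 45/7 ≠ 0; add h_4 = 3v³ + 11/7v² - 461/7v + 45/7 to the basis.

The other S-polynomials (S(f_2,h_3), S(f_1,h_4), S(f_2,h_4), S(h_3,h_4)) all reduce to 0 modulo the current basis, so we have a Gröbner basis.
Inter-reduce: drop elements whose leading term is divisible by another's, tail-reduce, and make monic.
Reduced Gröbner basis: {u - 3v² - 11/7v + 463/7, v³ + 11/21v² - 461/21v + 15/7}.

From the last basis element, v³ + 11/21v² - 461/21v + 15/7 = 0, so v takes values in {-5, 47/21 - 2*sqrt(505)/21, 2*sqrt(505)/21 + 47/21}. Each choice, substituted upward through the basis, yields the corresponding point(s) of the solution set.
  v = -5: the earlier basis element becomes u - 1 = 0, giving u = 1 — point (1, -5).
  v = 47/21 - 2*sqrt(505)/21: the earlier basis element becomes u + 10*sqrt(505)/7 + 237/7 = 0, giving u = -237/7 - 10*sqrt(505)/7 — point (-237/7 - 10*sqrt(505)/7, 47/21 - 2*sqrt(505)/21).
  v = 2*sqrt(505)/21 + 47/21: the earlier basis element becomes u - 10*sqrt(505)/7 + 237/7 = 0, giving u = -237/7 + 10*sqrt(505)/7 — point (-237/7 + 10*sqrt(505)/7, 2*sqrt(505)/21 + 47/21).
Check: every point annihilates each of the original generators.

{(1, -5), (-237/7 - 10*sqrt(505)/7, 47/21 - 2*sqrt(505)/21), (-237/7 + 10*sqrt(505)/7, 2*sqrt(505)/21 + 47/21)}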